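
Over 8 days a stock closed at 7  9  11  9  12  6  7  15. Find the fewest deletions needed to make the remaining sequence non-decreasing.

Fewest deletions = n − (longest non-decreasing subsequence).
i:      1  2  3  4  5  6  7  8
a[i]:   7  9 11  9 12  6  7 15
dp:     1  2  3  3  4  1  2  5
max dp = 5, so deletions = 8 − 5 = 3.

3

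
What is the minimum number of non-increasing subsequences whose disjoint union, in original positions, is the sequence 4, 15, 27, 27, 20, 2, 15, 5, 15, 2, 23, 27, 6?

5

Place each on the leftmost legal pile:
4 → new pile 1 (tops now [4])
15 → new pile 2 (tops now [4, 15])
27 → new pile 3 (tops now [4, 15, 27])
27 → pile 3 (tops now [4, 15, 27])
20 → pile 3 (tops now [4, 15, 20])
2 → pile 1 (tops now [2, 15, 20])
15 → pile 2 (tops now [2, 15, 20])
5 → pile 2 (tops now [2, 5, 20])
15 → pile 3 (tops now [2, 5, 15])
2 → pile 1 (tops now [2, 5, 15])
23 → new pile 4 (tops now [2, 5, 15, 23])
27 → new pile 5 (tops now [2, 5, 15, 23, 27])
6 → pile 3 (tops now [2, 5, 6, 23, 27])
Five piles.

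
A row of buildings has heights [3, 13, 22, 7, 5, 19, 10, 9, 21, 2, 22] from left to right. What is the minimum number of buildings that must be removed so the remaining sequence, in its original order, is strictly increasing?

6

Fewest deletions = n − (longest strictly increasing subsequence).
i:      1  2  3  4  5  6  7  8  9 10 11
a[i]:   3 13 22  7  5 19 10  9 21  2 22
dp:     1  2  3  2  2  3  3  3  4  1  5
max dp = 5, so deletions = 11 − 5 = 6.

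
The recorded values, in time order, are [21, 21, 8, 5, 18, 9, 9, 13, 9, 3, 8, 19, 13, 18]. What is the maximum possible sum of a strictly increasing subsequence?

49

Let S[i] be the best sum of a strictly increasing subsequence ending at i:
i:      1  2  3  4  5  6  7  8  9 10 11 12 13 14
a[i]:  21 21  8  5 18  9  9 13  9  3  8 19 13 18
S:     21 21  8  5 26 17 17 30 17  3 13 49 30 48
Maximum is 49 (e.g. 8 + 9 + 13 + 19).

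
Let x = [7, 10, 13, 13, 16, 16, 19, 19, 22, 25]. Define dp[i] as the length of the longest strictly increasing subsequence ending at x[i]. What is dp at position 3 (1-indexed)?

dp[i] = 1 + max{dp[j] : j<i, x[j]<x[i]} (or 1 if no such j):
i:      1  2  3  4  5  6  7  8  9 10
x[i]:   7 10 13 13 16 16 19 19 22 25
dp:     1  2  3  3  4  4  5  5  6  7
At index 3 the value is 3.

3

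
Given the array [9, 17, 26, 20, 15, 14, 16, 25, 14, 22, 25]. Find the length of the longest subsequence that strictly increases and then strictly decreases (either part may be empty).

6

inc[i] = longest strictly increasing subsequence ending at i; dec[i] = longest strictly decreasing subsequence starting at i:
i:      1  2  3  4  5  6  7  8  9 10 11
a[i]:   9 17 26 20 15 14 16 25 14 22 25
inc:    1  2  3  3  2  2  3  4  2  4  5
dec:    1  3  4  3  2  1  2  2  1  1  1
Best peak at i=3 (value 26): inc=3, dec=4, length 3+4−1 = 6.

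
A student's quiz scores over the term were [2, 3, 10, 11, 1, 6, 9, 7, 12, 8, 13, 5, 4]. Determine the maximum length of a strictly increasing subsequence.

6

Track the smallest tail for each achievable length (strict):
2 → extends → [2]
3 → extends → [2, 3]
10 → extends → [2, 3, 10]
11 → extends → [2, 3, 10, 11]
1 → replaces 2 → [1, 3, 10, 11]
6 → replaces 10 → [1, 3, 6, 11]
9 → replaces 11 → [1, 3, 6, 9]
7 → replaces 9 → [1, 3, 6, 7]
12 → extends → [1, 3, 6, 7, 12]
8 → replaces 12 → [1, 3, 6, 7, 8]
13 → extends → [1, 3, 6, 7, 8, 13]
5 → replaces 6 → [1, 3, 5, 7, 8, 13]
4 → replaces 5 → [1, 3, 4, 7, 8, 13]
Six tails, so the longest strictly increasing subsequence has length 6 (e.g. 2, 3, 10, 11, 12, 13).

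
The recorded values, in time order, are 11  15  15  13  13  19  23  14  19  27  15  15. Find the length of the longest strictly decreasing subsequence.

3

Let dp[i] be the longest strictly decreasing subsequence ending at i:
i:      1  2  3  4  5  6  7  8  9 10 11 12
a[i]:  11 15 15 13 13 19 23 14 19 27 15 15
dp:     1  1  1  2  2  1  1  2  2  1  3  3
Maximum is 3.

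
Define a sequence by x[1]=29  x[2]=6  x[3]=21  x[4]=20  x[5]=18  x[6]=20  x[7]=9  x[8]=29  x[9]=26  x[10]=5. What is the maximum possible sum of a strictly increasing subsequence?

73

Let S[i] be the best sum of a strictly increasing subsequence ending at i:
i:      1  2  3  4  5  6  7  8  9 10
x[i]:  29  6 21 20 18 20  9 29 26  5
S:     29  6 27 26 24 44 15 73 70  5
Maximum is 73 (e.g. 6 + 18 + 20 + 29).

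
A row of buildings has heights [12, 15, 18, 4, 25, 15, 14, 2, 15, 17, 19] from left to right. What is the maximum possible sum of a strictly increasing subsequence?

Let S[i] be the best sum of a strictly increasing subsequence ending at i:
i:      1  2  3  4  5  6  7  8  9 10 11
a[i]:  12 15 18  4 25 15 14  2 15 17 19
S:     12 27 45  4 70 27 26  2 41 58 77
Maximum is 77 (e.g. 12 + 14 + 15 + 17 + 19).

77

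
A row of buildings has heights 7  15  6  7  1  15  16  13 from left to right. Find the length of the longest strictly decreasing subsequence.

3

Negate each value so 'decreasing' becomes 'increasing', then run patience tails on the negated sequence:
-7 → extends → [-7]
-15 → replaces -7 → [-15]
-6 → extends → [-15, -6]
-7 → replaces -6 → [-15, -7]
-1 → extends → [-15, -7, -1]
-15 → already a tail → [-15, -7, -1]
-16 → replaces -15 → [-16, -7, -1]
-13 → replaces -7 → [-16, -13, -1]
Three tails, so the longest strictly decreasing subsequence of the original has length 3.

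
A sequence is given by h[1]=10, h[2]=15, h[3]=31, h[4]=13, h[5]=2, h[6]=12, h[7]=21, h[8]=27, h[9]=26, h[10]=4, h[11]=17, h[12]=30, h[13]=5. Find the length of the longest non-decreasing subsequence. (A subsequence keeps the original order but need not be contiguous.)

Let dp[i] be the length of the longest such subsequence ending at index i:
i:      1  2  3  4  5  6  7  8  9 10 11 12 13
h[i]:  10 15 31 13  2 12 21 27 26  4 17 30  5
dp:     1  2  3  2  1  2  3  4  4  2  3  5  3
Maximum dp value is 5.

5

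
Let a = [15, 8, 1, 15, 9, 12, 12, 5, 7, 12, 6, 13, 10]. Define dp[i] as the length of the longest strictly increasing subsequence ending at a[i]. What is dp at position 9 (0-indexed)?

dp[i] = 1 + max{dp[j] : j<i, a[j]<a[i]} (or 1 if no such j):
i:      0  1  2  3  4  5  6  7  8  9 10 11 12
a[i]:  15  8  1 15  9 12 12  5  7 12  6 13 10
dp:     1  1  1  2  2  3  3  2  3  4  3  5  4
At index 9 the value is 4.

4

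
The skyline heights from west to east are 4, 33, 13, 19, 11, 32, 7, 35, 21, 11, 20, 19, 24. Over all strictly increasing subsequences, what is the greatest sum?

103

Let S[i] be the best sum of a strictly increasing subsequence ending at i:
i:       1   2   3   4   5   6   7   8   9  10  11  12  13
a[i]:    4  33  13  19  11  32   7  35  21  11  20  19  24
S:       4  37  17  36  15  68  11 103  57  22  56  41  81
Maximum is 103 (e.g. 4 + 13 + 19 + 32 + 35).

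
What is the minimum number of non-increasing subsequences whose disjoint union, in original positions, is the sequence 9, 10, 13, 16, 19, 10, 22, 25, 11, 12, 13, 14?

Place each on the leftmost legal pile:
9 → new pile 1 (tops now [9])
10 → new pile 2 (tops now [9, 10])
13 → new pile 3 (tops now [9, 10, 13])
16 → new pile 4 (tops now [9, 10, 13, 16])
19 → new pile 5 (tops now [9, 10, 13, 16, 19])
10 → pile 2 (tops now [9, 10, 13, 16, 19])
22 → new pile 6 (tops now [9, 10, 13, 16, 19, 22])
25 → new pile 7 (tops now [9, 10, 13, 16, 19, 22, 25])
11 → pile 3 (tops now [9, 10, 11, 16, 19, 22, 25])
12 → pile 4 (tops now [9, 10, 11, 12, 19, 22, 25])
13 → pile 5 (tops now [9, 10, 11, 12, 13, 22, 25])
14 → pile 6 (tops now [9, 10, 11, 12, 13, 14, 25])
Seven piles.

7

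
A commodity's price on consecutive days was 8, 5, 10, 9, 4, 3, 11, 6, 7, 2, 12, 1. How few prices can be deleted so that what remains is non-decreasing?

8

Fewest deletions = n − (longest non-decreasing subsequence).
Patience tails:
8 → extends → [8]
5 → replaces 8 → [5]
10 → extends → [5, 10]
9 → replaces 10 → [5, 9]
4 → replaces 5 → [4, 9]
3 → replaces 4 → [3, 9]
11 → extends → [3, 9, 11]
6 → replaces 9 → [3, 6, 11]
7 → replaces 11 → [3, 6, 7]
2 → replaces 3 → [2, 6, 7]
12 → extends → [2, 6, 7, 12]
1 → replaces 2 → [1, 6, 7, 12]
Longest non-decreasing subsequence has length 4, so deletions = 12 − 4 = 8.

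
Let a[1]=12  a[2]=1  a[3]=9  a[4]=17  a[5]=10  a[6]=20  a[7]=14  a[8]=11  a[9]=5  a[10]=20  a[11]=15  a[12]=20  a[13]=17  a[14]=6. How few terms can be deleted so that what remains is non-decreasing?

8

Fewest deletions = n − (longest non-decreasing subsequence).
Patience tails:
12 → extends → [12]
1 → replaces 12 → [1]
9 → extends → [1, 9]
17 → extends → [1, 9, 17]
10 → replaces 17 → [1, 9, 10]
20 → extends → [1, 9, 10, 20]
14 → replaces 20 → [1, 9, 10, 14]
11 → replaces 14 → [1, 9, 10, 11]
5 → replaces 9 → [1, 5, 10, 11]
20 → extends → [1, 5, 10, 11, 20]
15 → replaces 20 → [1, 5, 10, 11, 15]
20 → extends → [1, 5, 10, 11, 15, 20]
17 → replaces 20 → [1, 5, 10, 11, 15, 17]
6 → replaces 10 → [1, 5, 6, 11, 15, 17]
Longest non-decreasing subsequence has length 6, so deletions = 14 − 6 = 8.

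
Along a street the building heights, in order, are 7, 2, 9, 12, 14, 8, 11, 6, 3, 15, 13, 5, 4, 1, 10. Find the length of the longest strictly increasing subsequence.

Track the smallest tail for each achievable length (strict):
7 → extends → [7]
2 → replaces 7 → [2]
9 → extends → [2, 9]
12 → extends → [2, 9, 12]
14 → extends → [2, 9, 12, 14]
8 → replaces 9 → [2, 8, 12, 14]
11 → replaces 12 → [2, 8, 11, 14]
6 → replaces 8 → [2, 6, 11, 14]
3 → replaces 6 → [2, 3, 11, 14]
15 → extends → [2, 3, 11, 14, 15]
13 → replaces 14 → [2, 3, 11, 13, 15]
5 → replaces 11 → [2, 3, 5, 13, 15]
4 → replaces 5 → [2, 3, 4, 13, 15]
1 → replaces 2 → [1, 3, 4, 13, 15]
10 → replaces 13 → [1, 3, 4, 10, 15]
Five tails, so the longest strictly increasing subsequence has length 5 (e.g. 7, 9, 12, 14, 15).

5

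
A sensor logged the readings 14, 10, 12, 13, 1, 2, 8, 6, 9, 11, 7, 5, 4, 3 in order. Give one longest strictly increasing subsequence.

Patience tails give the LIS length; then backtrack through the dp parents:
14 → extends → [14]
10 → replaces 14 → [10]
12 → extends → [10, 12]
13 → extends → [10, 12, 13]
1 → replaces 10 → [1, 12, 13]
2 → replaces 12 → [1, 2, 13]
8 → replaces 13 → [1, 2, 8]
6 → replaces 8 → [1, 2, 6]
9 → extends → [1, 2, 6, 9]
11 → extends → [1, 2, 6, 9, 11]
7 → replaces 9 → [1, 2, 6, 7, 11]
5 → replaces 6 → [1, 2, 5, 7, 11]
4 → replaces 5 → [1, 2, 4, 7, 11]
3 → replaces 4 → [1, 2, 3, 7, 11]
Length 5; one witness is 1, 2, 8, 9, 11.

1, 2, 8, 9, 11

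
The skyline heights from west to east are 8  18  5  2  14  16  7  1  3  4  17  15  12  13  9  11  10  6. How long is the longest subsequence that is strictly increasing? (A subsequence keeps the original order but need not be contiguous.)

5

Track the smallest tail for each achievable length (strict):
8 → extends → [8]
18 → extends → [8, 18]
5 → replaces 8 → [5, 18]
2 → replaces 5 → [2, 18]
14 → replaces 18 → [2, 14]
16 → extends → [2, 14, 16]
7 → replaces 14 → [2, 7, 16]
1 → replaces 2 → [1, 7, 16]
3 → replaces 7 → [1, 3, 16]
4 → replaces 16 → [1, 3, 4]
17 → extends → [1, 3, 4, 17]
15 → replaces 17 → [1, 3, 4, 15]
12 → replaces 15 → [1, 3, 4, 12]
13 → extends → [1, 3, 4, 12, 13]
9 → replaces 12 → [1, 3, 4, 9, 13]
11 → replaces 13 → [1, 3, 4, 9, 11]
10 → replaces 11 → [1, 3, 4, 9, 10]
6 → replaces 9 → [1, 3, 4, 6, 10]
Five tails, so the longest strictly increasing subsequence has length 5 (e.g. 2, 3, 4, 12, 13).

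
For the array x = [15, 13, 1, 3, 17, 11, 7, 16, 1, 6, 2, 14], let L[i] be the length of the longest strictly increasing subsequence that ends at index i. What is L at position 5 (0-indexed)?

dp[i] = 1 + max{dp[j] : j<i, x[j]<x[i]} (or 1 if no such j):
i:      0  1  2  3  4  5  6  7  8  9 10 11
x[i]:  15 13  1  3 17 11  7 16  1  6  2 14
dp:     1  1  1  2  3  3  3  4  1  3  2  4
At index 5 the value is 3.

3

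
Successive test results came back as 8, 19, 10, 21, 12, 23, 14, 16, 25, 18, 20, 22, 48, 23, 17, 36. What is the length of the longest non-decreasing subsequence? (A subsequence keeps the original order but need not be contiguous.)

10

Track the smallest tail for each achievable length (allowing ties):
8 → extends → [8]
19 → extends → [8, 19]
10 → replaces 19 → [8, 10]
21 → extends → [8, 10, 21]
12 → replaces 21 → [8, 10, 12]
23 → extends → [8, 10, 12, 23]
14 → replaces 23 → [8, 10, 12, 14]
16 → extends → [8, 10, 12, 14, 16]
25 → extends → [8, 10, 12, 14, 16, 25]
18 → replaces 25 → [8, 10, 12, 14, 16, 18]
20 → extends → [8, 10, 12, 14, 16, 18, 20]
22 → extends → [8, 10, 12, 14, 16, 18, 20, 22]
48 → extends → [8, 10, 12, 14, 16, 18, 20, 22, 48]
23 → replaces 48 → [8, 10, 12, 14, 16, 18, 20, 22, 23]
17 → replaces 18 → [8, 10, 12, 14, 16, 17, 20, 22, 23]
36 → extends → [8, 10, 12, 14, 16, 17, 20, 22, 23, 36]
Ten tails, so the longest non-decreasing subsequence has length 10 (e.g. 8, 10, 12, 14, 16, 18, 20, 22, 23, 36).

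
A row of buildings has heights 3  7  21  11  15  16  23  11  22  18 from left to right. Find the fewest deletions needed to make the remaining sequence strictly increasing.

Fewest deletions = n − (longest strictly increasing subsequence).
Patience tails:
3 → extends → [3]
7 → extends → [3, 7]
21 → extends → [3, 7, 21]
11 → replaces 21 → [3, 7, 11]
15 → extends → [3, 7, 11, 15]
16 → extends → [3, 7, 11, 15, 16]
23 → extends → [3, 7, 11, 15, 16, 23]
11 → already a tail → [3, 7, 11, 15, 16, 23]
22 → replaces 23 → [3, 7, 11, 15, 16, 22]
18 → replaces 22 → [3, 7, 11, 15, 16, 18]
Longest strictly increasing subsequence has length 6, so deletions = 10 − 6 = 4.

4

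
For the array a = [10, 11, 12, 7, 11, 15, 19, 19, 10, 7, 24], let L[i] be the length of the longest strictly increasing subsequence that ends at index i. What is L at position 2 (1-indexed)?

dp[i] = 1 + max{dp[j] : j<i, a[j]<a[i]} (or 1 if no such j):
i:      1  2  3  4  5  6  7  8  9 10 11
a[i]:  10 11 12  7 11 15 19 19 10  7 24
dp:     1  2  3  1  2  4  5  5  2  1  6
At index 2 the value is 2.

2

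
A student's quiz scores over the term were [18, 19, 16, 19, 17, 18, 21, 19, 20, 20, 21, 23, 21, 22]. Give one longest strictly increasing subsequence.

16, 17, 18, 19, 20, 21, 23

Patience tails give the LIS length; then backtrack through the dp parents:
18 → extends → [18]
19 → extends → [18, 19]
16 → replaces 18 → [16, 19]
19 → already a tail → [16, 19]
17 → replaces 19 → [16, 17]
18 → extends → [16, 17, 18]
21 → extends → [16, 17, 18, 21]
19 → replaces 21 → [16, 17, 18, 19]
20 → extends → [16, 17, 18, 19, 20]
20 → already a tail → [16, 17, 18, 19, 20]
21 → extends → [16, 17, 18, 19, 20, 21]
23 → extends → [16, 17, 18, 19, 20, 21, 23]
21 → already a tail → [16, 17, 18, 19, 20, 21, 23]
22 → replaces 23 → [16, 17, 18, 19, 20, 21, 22]
Length 7; one witness is 16, 17, 18, 19, 20, 21, 23.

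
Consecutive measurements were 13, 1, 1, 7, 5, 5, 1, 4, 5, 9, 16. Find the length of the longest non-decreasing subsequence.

Track the smallest tail for each achievable length (allowing ties):
13 → extends → [13]
1 → replaces 13 → [1]
1 → extends → [1, 1]
7 → extends → [1, 1, 7]
5 → replaces 7 → [1, 1, 5]
5 → extends → [1, 1, 5, 5]
1 → replaces 5 → [1, 1, 1, 5]
4 → replaces 5 → [1, 1, 1, 4]
5 → extends → [1, 1, 1, 4, 5]
9 → extends → [1, 1, 1, 4, 5, 9]
16 → extends → [1, 1, 1, 4, 5, 9, 16]
Seven tails, so the longest non-decreasing subsequence has length 7 (e.g. 1, 1, 5, 5, 5, 9, 16).

7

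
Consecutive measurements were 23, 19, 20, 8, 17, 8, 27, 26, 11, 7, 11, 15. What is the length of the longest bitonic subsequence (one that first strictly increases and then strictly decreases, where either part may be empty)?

6

inc[i] = longest strictly increasing subsequence ending at i; dec[i] = longest strictly decreasing subsequence starting at i:
i:      1  2  3  4  5  6  7  8  9 10 11 12
a[i]:  23 19 20  8 17  8 27 26 11  7 11 15
inc:    1  1  2  1  2  1  3  3  2  1  2  3
dec:    5  4  4  2  3  2  4  3  2  1  1  1
Best peak at i=7 (value 27): inc=3, dec=4, length 3+4−1 = 6.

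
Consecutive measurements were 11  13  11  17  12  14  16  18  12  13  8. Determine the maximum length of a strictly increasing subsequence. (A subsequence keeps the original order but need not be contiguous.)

Track the smallest tail for each achievable length (strict):
11 → extends → [11]
13 → extends → [11, 13]
11 → already a tail → [11, 13]
17 → extends → [11, 13, 17]
12 → replaces 13 → [11, 12, 17]
14 → replaces 17 → [11, 12, 14]
16 → extends → [11, 12, 14, 16]
18 → extends → [11, 12, 14, 16, 18]
12 → already a tail → [11, 12, 14, 16, 18]
13 → replaces 14 → [11, 12, 13, 16, 18]
8 → replaces 11 → [8, 12, 13, 16, 18]
Five tails, so the longest strictly increasing subsequence has length 5 (e.g. 11, 13, 14, 16, 18).

5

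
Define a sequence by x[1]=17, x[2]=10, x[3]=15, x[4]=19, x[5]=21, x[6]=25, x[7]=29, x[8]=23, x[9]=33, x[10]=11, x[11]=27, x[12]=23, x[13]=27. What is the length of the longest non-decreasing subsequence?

7

Let dp[i] be the length of the longest such subsequence ending at index i:
i:      1  2  3  4  5  6  7  8  9 10 11 12 13
x[i]:  17 10 15 19 21 25 29 23 33 11 27 23 27
dp:     1  1  2  3  4  5  6  5  7  2  6  6  7
Maximum dp value is 7.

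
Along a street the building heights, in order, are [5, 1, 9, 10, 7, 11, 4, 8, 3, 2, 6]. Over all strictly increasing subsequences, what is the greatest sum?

35

Let S[i] be the best sum of a strictly increasing subsequence ending at i:
i:      1  2  3  4  5  6  7  8  9 10 11
a[i]:   5  1  9 10  7 11  4  8  3  2  6
S:      5  1 14 24 12 35  5 20  4  3 11
Maximum is 35 (e.g. 5 + 9 + 10 + 11).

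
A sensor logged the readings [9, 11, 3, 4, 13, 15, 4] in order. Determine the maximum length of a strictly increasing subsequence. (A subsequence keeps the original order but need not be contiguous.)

Track the smallest tail for each achievable length (strict):
9 → extends → [9]
11 → extends → [9, 11]
3 → replaces 9 → [3, 11]
4 → replaces 11 → [3, 4]
13 → extends → [3, 4, 13]
15 → extends → [3, 4, 13, 15]
4 → already a tail → [3, 4, 13, 15]
Four tails, so the longest strictly increasing subsequence has length 4 (e.g. 9, 11, 13, 15).

4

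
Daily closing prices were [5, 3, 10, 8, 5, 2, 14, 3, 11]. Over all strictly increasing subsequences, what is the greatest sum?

Let S[i] be the best sum of a strictly increasing subsequence ending at i:
i:      1  2  3  4  5  6  7  8  9
a[i]:   5  3 10  8  5  2 14  3 11
S:      5  3 15 13  8  2 29  5 26
Maximum is 29 (e.g. 5 + 10 + 14).

29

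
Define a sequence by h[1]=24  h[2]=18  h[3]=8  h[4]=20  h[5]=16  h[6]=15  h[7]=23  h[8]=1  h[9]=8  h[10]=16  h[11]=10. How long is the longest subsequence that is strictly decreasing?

Let dp[i] be the longest strictly decreasing subsequence ending at i:
i:      1  2  3  4  5  6  7  8  9 10 11
h[i]:  24 18  8 20 16 15 23  1  8 16 10
dp:     1  2  3  2  3  4  2  5  5  3  5
Maximum is 5.

5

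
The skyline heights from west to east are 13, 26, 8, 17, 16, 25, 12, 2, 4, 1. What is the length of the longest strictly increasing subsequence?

3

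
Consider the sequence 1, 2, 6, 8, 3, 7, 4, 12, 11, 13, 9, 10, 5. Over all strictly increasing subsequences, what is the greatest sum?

42

Let S[i] be the best sum of a strictly increasing subsequence ending at i:
i:      1  2  3  4  5  6  7  8  9 10 11 12 13
a[i]:   1  2  6  8  3  7  4 12 11 13  9 10  5
S:      1  3  9 17  6 16 10 29 28 42 26 36 15
Maximum is 42 (e.g. 1 + 2 + 6 + 8 + 12 + 13).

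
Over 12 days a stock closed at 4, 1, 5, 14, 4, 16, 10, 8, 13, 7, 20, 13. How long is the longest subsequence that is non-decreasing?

5

Track the smallest tail for each achievable length (allowing ties):
4 → extends → [4]
1 → replaces 4 → [1]
5 → extends → [1, 5]
14 → extends → [1, 5, 14]
4 → replaces 5 → [1, 4, 14]
16 → extends → [1, 4, 14, 16]
10 → replaces 14 → [1, 4, 10, 16]
8 → replaces 10 → [1, 4, 8, 16]
13 → replaces 16 → [1, 4, 8, 13]
7 → replaces 8 → [1, 4, 7, 13]
20 → extends → [1, 4, 7, 13, 20]
13 → replaces 20 → [1, 4, 7, 13, 13]
Five tails, so the longest non-decreasing subsequence has length 5 (e.g. 4, 5, 14, 16, 20).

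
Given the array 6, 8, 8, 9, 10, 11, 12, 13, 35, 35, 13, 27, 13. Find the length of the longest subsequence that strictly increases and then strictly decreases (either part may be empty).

inc[i] = longest strictly increasing subsequence ending at i; dec[i] = longest strictly decreasing subsequence starting at i:
i:      1  2  3  4  5  6  7  8  9 10 11 12 13
a[i]:   6  8  8  9 10 11 12 13 35 35 13 27 13
inc:    1  2  2  3  4  5  6  7  8  8  7  8  7
dec:    1  1  1  1  1  1  1  1  3  3  1  2  1
Best peak at i=9 (value 35): inc=8, dec=3, length 8+3−1 = 10.

10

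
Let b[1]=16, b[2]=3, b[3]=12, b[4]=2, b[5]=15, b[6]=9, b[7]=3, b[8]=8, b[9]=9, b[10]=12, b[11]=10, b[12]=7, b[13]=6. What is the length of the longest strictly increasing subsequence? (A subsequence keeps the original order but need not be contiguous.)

5

Let dp[i] be the length of the longest such subsequence ending at index i:
i:      1  2  3  4  5  6  7  8  9 10 11 12 13
b[i]:  16  3 12  2 15  9  3  8  9 12 10  7  6
dp:     1  1  2  1  3  2  2  3  4  5  5  3  3
Maximum dp value is 5.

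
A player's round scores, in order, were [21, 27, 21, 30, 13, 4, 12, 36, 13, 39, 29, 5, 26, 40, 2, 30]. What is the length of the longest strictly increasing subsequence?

6

Track the smallest tail for each achievable length (strict):
21 → extends → [21]
27 → extends → [21, 27]
21 → already a tail → [21, 27]
30 → extends → [21, 27, 30]
13 → replaces 21 → [13, 27, 30]
4 → replaces 13 → [4, 27, 30]
12 → replaces 27 → [4, 12, 30]
36 → extends → [4, 12, 30, 36]
13 → replaces 30 → [4, 12, 13, 36]
39 → extends → [4, 12, 13, 36, 39]
29 → replaces 36 → [4, 12, 13, 29, 39]
5 → replaces 12 → [4, 5, 13, 29, 39]
26 → replaces 29 → [4, 5, 13, 26, 39]
40 → extends → [4, 5, 13, 26, 39, 40]
2 → replaces 4 → [2, 5, 13, 26, 39, 40]
30 → replaces 39 → [2, 5, 13, 26, 30, 40]
Six tails, so the longest strictly increasing subsequence has length 6 (e.g. 21, 27, 30, 36, 39, 40).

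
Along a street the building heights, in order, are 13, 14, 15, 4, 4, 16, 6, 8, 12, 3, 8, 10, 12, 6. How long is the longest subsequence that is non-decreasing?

7

Let dp[i] be the length of the longest such subsequence ending at index i:
i:      1  2  3  4  5  6  7  8  9 10 11 12 13 14
a[i]:  13 14 15  4  4 16  6  8 12  3  8 10 12  6
dp:     1  2  3  1  2  4  3  4  5  1  5  6  7  4
Maximum dp value is 7.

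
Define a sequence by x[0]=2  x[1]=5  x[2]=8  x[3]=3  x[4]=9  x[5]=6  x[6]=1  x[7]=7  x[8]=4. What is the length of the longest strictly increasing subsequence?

Track the smallest tail for each achievable length (strict):
2 → extends → [2]
5 → extends → [2, 5]
8 → extends → [2, 5, 8]
3 → replaces 5 → [2, 3, 8]
9 → extends → [2, 3, 8, 9]
6 → replaces 8 → [2, 3, 6, 9]
1 → replaces 2 → [1, 3, 6, 9]
7 → replaces 9 → [1, 3, 6, 7]
4 → replaces 6 → [1, 3, 4, 7]
Four tails, so the longest strictly increasing subsequence has length 4 (e.g. 2, 5, 8, 9).

4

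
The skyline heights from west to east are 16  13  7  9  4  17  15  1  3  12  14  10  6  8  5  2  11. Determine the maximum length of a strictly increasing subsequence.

5

Track the smallest tail for each achievable length (strict):
16 → extends → [16]
13 → replaces 16 → [13]
7 → replaces 13 → [7]
9 → extends → [7, 9]
4 → replaces 7 → [4, 9]
17 → extends → [4, 9, 17]
15 → replaces 17 → [4, 9, 15]
1 → replaces 4 → [1, 9, 15]
3 → replaces 9 → [1, 3, 15]
12 → replaces 15 → [1, 3, 12]
14 → extends → [1, 3, 12, 14]
10 → replaces 12 → [1, 3, 10, 14]
6 → replaces 10 → [1, 3, 6, 14]
8 → replaces 14 → [1, 3, 6, 8]
5 → replaces 6 → [1, 3, 5, 8]
2 → replaces 3 → [1, 2, 5, 8]
11 → extends → [1, 2, 5, 8, 11]
Five tails, so the longest strictly increasing subsequence has length 5 (e.g. 1, 3, 6, 8, 11).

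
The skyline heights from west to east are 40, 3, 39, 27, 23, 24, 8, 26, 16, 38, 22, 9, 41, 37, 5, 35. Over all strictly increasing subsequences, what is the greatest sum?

Let S[i] be the best sum of a strictly increasing subsequence ending at i:
i:       1   2   3   4   5   6   7   8   9  10  11  12  13  14  15  16
a[i]:   40   3  39  27  23  24   8  26  16  38  22   9  41  37   5  35
S:      40   3  42  30  26  50  11  76  27 114  49  20 155 113   8 111
Maximum is 155 (e.g. 3 + 23 + 24 + 26 + 38 + 41).

155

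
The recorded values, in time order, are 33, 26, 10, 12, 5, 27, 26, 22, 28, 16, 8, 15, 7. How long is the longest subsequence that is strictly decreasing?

Negate each value so 'decreasing' becomes 'increasing', then run patience tails on the negated sequence:
-33 → extends → [-33]
-26 → extends → [-33, -26]
-10 → extends → [-33, -26, -10]
-12 → replaces -10 → [-33, -26, -12]
-5 → extends → [-33, -26, -12, -5]
-27 → replaces -26 → [-33, -27, -12, -5]
-26 → replaces -12 → [-33, -27, -26, -5]
-22 → replaces -5 → [-33, -27, -26, -22]
-28 → replaces -27 → [-33, -28, -26, -22]
-16 → extends → [-33, -28, -26, -22, -16]
-8 → extends → [-33, -28, -26, -22, -16, -8]
-15 → replaces -8 → [-33, -28, -26, -22, -16, -15]
-7 → extends → [-33, -28, -26, -22, -16, -15, -7]
Seven tails, so the longest strictly decreasing subsequence of the original has length 7.

7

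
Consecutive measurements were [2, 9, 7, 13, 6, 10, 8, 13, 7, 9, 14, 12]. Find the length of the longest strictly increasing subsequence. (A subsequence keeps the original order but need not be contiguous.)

5

Let dp[i] be the length of the longest such subsequence ending at index i:
i:      1  2  3  4  5  6  7  8  9 10 11 12
a[i]:   2  9  7 13  6 10  8 13  7  9 14 12
dp:     1  2  2  3  2  3  3  4  3  4  5  5
Maximum dp value is 5.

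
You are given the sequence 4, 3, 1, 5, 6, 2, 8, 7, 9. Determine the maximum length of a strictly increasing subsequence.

5

Track the smallest tail for each achievable length (strict):
4 → extends → [4]
3 → replaces 4 → [3]
1 → replaces 3 → [1]
5 → extends → [1, 5]
6 → extends → [1, 5, 6]
2 → replaces 5 → [1, 2, 6]
8 → extends → [1, 2, 6, 8]
7 → replaces 8 → [1, 2, 6, 7]
9 → extends → [1, 2, 6, 7, 9]
Five tails, so the longest strictly increasing subsequence has length 5 (e.g. 4, 5, 6, 8, 9).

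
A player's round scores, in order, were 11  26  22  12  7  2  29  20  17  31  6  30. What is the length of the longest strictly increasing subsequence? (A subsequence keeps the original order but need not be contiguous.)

4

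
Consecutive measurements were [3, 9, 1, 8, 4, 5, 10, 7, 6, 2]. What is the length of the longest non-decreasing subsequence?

Track the smallest tail for each achievable length (allowing ties):
3 → extends → [3]
9 → extends → [3, 9]
1 → replaces 3 → [1, 9]
8 → replaces 9 → [1, 8]
4 → replaces 8 → [1, 4]
5 → extends → [1, 4, 5]
10 → extends → [1, 4, 5, 10]
7 → replaces 10 → [1, 4, 5, 7]
6 → replaces 7 → [1, 4, 5, 6]
2 → replaces 4 → [1, 2, 5, 6]
Four tails, so the longest non-decreasing subsequence has length 4 (e.g. 3, 4, 5, 10).

4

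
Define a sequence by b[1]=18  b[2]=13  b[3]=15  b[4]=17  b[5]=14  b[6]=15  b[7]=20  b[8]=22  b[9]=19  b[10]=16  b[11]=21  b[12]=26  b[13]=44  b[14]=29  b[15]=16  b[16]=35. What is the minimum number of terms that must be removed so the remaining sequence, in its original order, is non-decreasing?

Fewest deletions = n − (longest non-decreasing subsequence).
Patience tails:
18 → extends → [18]
13 → replaces 18 → [13]
15 → extends → [13, 15]
17 → extends → [13, 15, 17]
14 → replaces 15 → [13, 14, 17]
15 → replaces 17 → [13, 14, 15]
20 → extends → [13, 14, 15, 20]
22 → extends → [13, 14, 15, 20, 22]
19 → replaces 20 → [13, 14, 15, 19, 22]
16 → replaces 19 → [13, 14, 15, 16, 22]
21 → replaces 22 → [13, 14, 15, 16, 21]
26 → extends → [13, 14, 15, 16, 21, 26]
44 → extends → [13, 14, 15, 16, 21, 26, 44]
29 → replaces 44 → [13, 14, 15, 16, 21, 26, 29]
16 → replaces 21 → [13, 14, 15, 16, 16, 26, 29]
35 → extends → [13, 14, 15, 16, 16, 26, 29, 35]
Longest non-decreasing subsequence has length 8, so deletions = 16 − 8 = 8.

8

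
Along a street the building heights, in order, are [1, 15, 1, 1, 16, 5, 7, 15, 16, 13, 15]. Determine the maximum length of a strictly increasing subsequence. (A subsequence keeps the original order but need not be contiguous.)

Let dp[i] be the length of the longest such subsequence ending at index i:
i:      1  2  3  4  5  6  7  8  9 10 11
a[i]:   1 15  1  1 16  5  7 15 16 13 15
dp:     1  2  1  1  3  2  3  4  5  4  5
Maximum dp value is 5.

5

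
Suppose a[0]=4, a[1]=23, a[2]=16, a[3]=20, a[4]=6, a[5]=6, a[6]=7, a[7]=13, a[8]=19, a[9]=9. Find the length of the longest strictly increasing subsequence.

Track the smallest tail for each achievable length (strict):
4 → extends → [4]
23 → extends → [4, 23]
16 → replaces 23 → [4, 16]
20 → extends → [4, 16, 20]
6 → replaces 16 → [4, 6, 20]
6 → already a tail → [4, 6, 20]
7 → replaces 20 → [4, 6, 7]
13 → extends → [4, 6, 7, 13]
19 → extends → [4, 6, 7, 13, 19]
9 → replaces 13 → [4, 6, 7, 9, 19]
Five tails, so the longest strictly increasing subsequence has length 5 (e.g. 4, 6, 7, 13, 19).

5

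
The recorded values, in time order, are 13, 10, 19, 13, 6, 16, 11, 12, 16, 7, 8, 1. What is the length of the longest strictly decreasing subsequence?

5

Let dp[i] be the longest strictly decreasing subsequence ending at i:
i:      1  2  3  4  5  6  7  8  9 10 11 12
a[i]:  13 10 19 13  6 16 11 12 16  7  8  1
dp:     1  2  1  2  3  2  3  3  2  4  4  5
Maximum is 5.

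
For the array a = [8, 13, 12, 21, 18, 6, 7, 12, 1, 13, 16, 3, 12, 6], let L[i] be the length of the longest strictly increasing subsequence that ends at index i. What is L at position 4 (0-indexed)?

dp[i] = 1 + max{dp[j] : j<i, a[j]<a[i]} (or 1 if no such j):
i:      0  1  2  3  4  5  6  7  8  9 10 11 12 13
a[i]:   8 13 12 21 18  6  7 12  1 13 16  3 12  6
dp:     1  2  2  3  3  1  2  3  1  4  5  2  3  3
At index 4 the value is 3.

3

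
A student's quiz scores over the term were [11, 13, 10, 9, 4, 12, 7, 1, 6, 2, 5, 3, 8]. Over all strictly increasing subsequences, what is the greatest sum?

24

Let S[i] be the best sum of a strictly increasing subsequence ending at i:
i:      1  2  3  4  5  6  7  8  9 10 11 12 13
a[i]:  11 13 10  9  4 12  7  1  6  2  5  3  8
S:     11 24 10  9  4 23 11  1 10  3  9  6 19
Maximum is 24 (e.g. 11 + 13).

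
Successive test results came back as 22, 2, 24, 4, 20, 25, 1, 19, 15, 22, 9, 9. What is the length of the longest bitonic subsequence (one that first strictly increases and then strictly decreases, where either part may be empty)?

7

inc[i] = longest strictly increasing subsequence ending at i; dec[i] = longest strictly decreasing subsequence starting at i:
i:      1  2  3  4  5  6  7  8  9 10 11 12
a[i]:  22  2 24  4 20 25  1 19 15 22  9  9
inc:    1  1  2  2  3  4  1  3  3  4  3  3
dec:    5  2  5  2  4  4  1  3  2  2  1  1
Best peak at i=6 (value 25): inc=4, dec=4, length 4+4−1 = 7.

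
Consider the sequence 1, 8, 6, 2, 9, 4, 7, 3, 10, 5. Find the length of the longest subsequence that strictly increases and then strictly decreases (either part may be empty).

inc[i] = longest strictly increasing subsequence ending at i; dec[i] = longest strictly decreasing subsequence starting at i:
i:      1  2  3  4  5  6  7  8  9 10
a[i]:   1  8  6  2  9  4  7  3 10  5
inc:    1  2  2  2  3  3  4  3  5  4
dec:    1  4  3  1  3  2  2  1  2  1
Best peak at i=9 (value 10): inc=5, dec=2, length 5+2−1 = 6.

6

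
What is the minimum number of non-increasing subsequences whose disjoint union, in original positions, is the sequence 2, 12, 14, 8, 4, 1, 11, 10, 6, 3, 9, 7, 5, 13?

Place each on the leftmost legal pile:
2 → new pile 1 (tops now [2])
12 → new pile 2 (tops now [2, 12])
14 → new pile 3 (tops now [2, 12, 14])
8 → pile 2 (tops now [2, 8, 14])
4 → pile 2 (tops now [2, 4, 14])
1 → pile 1 (tops now [1, 4, 14])
11 → pile 3 (tops now [1, 4, 11])
10 → pile 3 (tops now [1, 4, 10])
6 → pile 3 (tops now [1, 4, 6])
3 → pile 2 (tops now [1, 3, 6])
9 → new pile 4 (tops now [1, 3, 6, 9])
7 → pile 4 (tops now [1, 3, 6, 7])
5 → pile 3 (tops now [1, 3, 5, 7])
13 → new pile 5 (tops now [1, 3, 5, 7, 13])
Five piles.

5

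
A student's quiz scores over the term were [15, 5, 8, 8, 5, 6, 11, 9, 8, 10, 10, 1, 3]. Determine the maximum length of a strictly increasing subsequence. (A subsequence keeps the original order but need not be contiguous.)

Track the smallest tail for each achievable length (strict):
15 → extends → [15]
5 → replaces 15 → [5]
8 → extends → [5, 8]
8 → already a tail → [5, 8]
5 → already a tail → [5, 8]
6 → replaces 8 → [5, 6]
11 → extends → [5, 6, 11]
9 → replaces 11 → [5, 6, 9]
8 → replaces 9 → [5, 6, 8]
10 → extends → [5, 6, 8, 10]
10 → already a tail → [5, 6, 8, 10]
1 → replaces 5 → [1, 6, 8, 10]
3 → replaces 6 → [1, 3, 8, 10]
Four tails, so the longest strictly increasing subsequence has length 4 (e.g. 5, 8, 9, 10).

4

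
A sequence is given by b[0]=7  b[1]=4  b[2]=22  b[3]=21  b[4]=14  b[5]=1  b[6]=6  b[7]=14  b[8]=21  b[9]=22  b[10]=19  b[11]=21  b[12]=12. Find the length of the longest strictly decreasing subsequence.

4

Let dp[i] be the longest strictly decreasing subsequence ending at i:
i:      0  1  2  3  4  5  6  7  8  9 10 11 12
b[i]:   7  4 22 21 14  1  6 14 21 22 19 21 12
dp:     1  2  1  2  3  4  4  3  2  1  3  2  4
Maximum is 4.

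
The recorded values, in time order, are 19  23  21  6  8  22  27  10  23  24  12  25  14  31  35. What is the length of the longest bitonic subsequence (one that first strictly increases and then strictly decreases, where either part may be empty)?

8

inc[i] = longest strictly increasing subsequence ending at i; dec[i] = longest strictly decreasing subsequence starting at i:
i:      1  2  3  4  5  6  7  8  9 10 11 12 13 14 15
a[i]:  19 23 21  6  8 22 27 10 23 24 12 25 14 31 35
inc:    1  2  2  1  2  3  4  3  4  5  4  6  5  7  8
dec:    2  3  2  1  1  2  3  1  2  2  1  2  1  1  1
Best peak at i=15 (value 35): inc=8, dec=1, length 8+1−1 = 8.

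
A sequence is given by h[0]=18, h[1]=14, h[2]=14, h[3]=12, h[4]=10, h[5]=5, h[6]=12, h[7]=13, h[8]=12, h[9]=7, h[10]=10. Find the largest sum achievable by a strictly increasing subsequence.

Let S[i] be the best sum of a strictly increasing subsequence ending at i:
i:      0  1  2  3  4  5  6  7  8  9 10
h[i]:  18 14 14 12 10  5 12 13 12  7 10
S:     18 14 14 12 10  5 22 35 22 12 22
Maximum is 35 (e.g. 10 + 12 + 13).

35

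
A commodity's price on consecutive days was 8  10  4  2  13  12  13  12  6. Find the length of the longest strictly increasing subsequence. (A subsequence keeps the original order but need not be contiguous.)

4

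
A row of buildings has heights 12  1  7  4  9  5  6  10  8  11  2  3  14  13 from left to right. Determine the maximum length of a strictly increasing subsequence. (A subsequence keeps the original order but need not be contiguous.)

Let dp[i] be the length of the longest such subsequence ending at index i:
i:      1  2  3  4  5  6  7  8  9 10 11 12 13 14
a[i]:  12  1  7  4  9  5  6 10  8 11  2  3 14 13
dp:     1  1  2  2  3  3  4  5  5  6  2  3  7  7
Maximum dp value is 7.

7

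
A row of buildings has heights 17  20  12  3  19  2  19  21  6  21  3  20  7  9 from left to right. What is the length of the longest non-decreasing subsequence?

5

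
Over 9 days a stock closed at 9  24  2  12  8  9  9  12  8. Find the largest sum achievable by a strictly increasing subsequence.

33

Let S[i] be the best sum of a strictly increasing subsequence ending at i:
i:      1  2  3  4  5  6  7  8  9
a[i]:   9 24  2 12  8  9  9 12  8
S:      9 33  2 21 10 19 19 31 10
Maximum is 33 (e.g. 9 + 24).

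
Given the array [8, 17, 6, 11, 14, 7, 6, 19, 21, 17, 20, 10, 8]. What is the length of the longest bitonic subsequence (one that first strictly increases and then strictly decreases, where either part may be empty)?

8

inc[i] = longest strictly increasing subsequence ending at i; dec[i] = longest strictly decreasing subsequence starting at i:
i:      1  2  3  4  5  6  7  8  9 10 11 12 13
a[i]:   8 17  6 11 14  7  6 19 21 17 20 10  8
inc:    1  2  1  2  3  2  1  4  5  4  5  3  3
dec:    3  4  1  3  3  2  1  4  4  3  3  2  1
Best peak at i=9 (value 21): inc=5, dec=4, length 5+4−1 = 8.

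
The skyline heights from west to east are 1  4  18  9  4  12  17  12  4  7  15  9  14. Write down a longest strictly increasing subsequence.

1, 4, 9, 12, 17

Patience tails give the LIS length; then backtrack through the dp parents:
1 → extends → [1]
4 → extends → [1, 4]
18 → extends → [1, 4, 18]
9 → replaces 18 → [1, 4, 9]
4 → already a tail → [1, 4, 9]
12 → extends → [1, 4, 9, 12]
17 → extends → [1, 4, 9, 12, 17]
12 → already a tail → [1, 4, 9, 12, 17]
4 → already a tail → [1, 4, 9, 12, 17]
7 → replaces 9 → [1, 4, 7, 12, 17]
15 → replaces 17 → [1, 4, 7, 12, 15]
9 → replaces 12 → [1, 4, 7, 9, 15]
14 → replaces 15 → [1, 4, 7, 9, 14]
Length 5; one witness is 1, 4, 9, 12, 17.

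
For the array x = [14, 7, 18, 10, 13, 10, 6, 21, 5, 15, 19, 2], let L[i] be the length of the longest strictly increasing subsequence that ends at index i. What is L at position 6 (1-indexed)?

2

dp[i] = 1 + max{dp[j] : j<i, x[j]<x[i]} (or 1 if no such j):
i:      1  2  3  4  5  6  7  8  9 10 11 12
x[i]:  14  7 18 10 13 10  6 21  5 15 19  2
dp:     1  1  2  2  3  2  1  4  1  4  5  1
At index 6 the value is 2.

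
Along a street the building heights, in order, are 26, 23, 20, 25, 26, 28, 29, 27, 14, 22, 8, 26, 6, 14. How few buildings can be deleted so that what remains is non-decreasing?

Fewest deletions = n − (longest non-decreasing subsequence).
Patience tails:
26 → extends → [26]
23 → replaces 26 → [23]
20 → replaces 23 → [20]
25 → extends → [20, 25]
26 → extends → [20, 25, 26]
28 → extends → [20, 25, 26, 28]
29 → extends → [20, 25, 26, 28, 29]
27 → replaces 28 → [20, 25, 26, 27, 29]
14 → replaces 20 → [14, 25, 26, 27, 29]
22 → replaces 25 → [14, 22, 26, 27, 29]
8 → replaces 14 → [8, 22, 26, 27, 29]
26 → replaces 27 → [8, 22, 26, 26, 29]
6 → replaces 8 → [6, 22, 26, 26, 29]
14 → replaces 22 → [6, 14, 26, 26, 29]
Longest non-decreasing subsequence has length 5, so deletions = 14 − 5 = 9.

9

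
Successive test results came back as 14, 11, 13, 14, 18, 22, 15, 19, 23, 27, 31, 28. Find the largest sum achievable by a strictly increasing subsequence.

Let S[i] be the best sum of a strictly increasing subsequence ending at i:
i:       1   2   3   4   5   6   7   8   9  10  11  12
a[i]:   14  11  13  14  18  22  15  19  23  27  31  28
S:      14  11  24  38  56  78  53  75 101 128 159 156
Maximum is 159 (e.g. 11 + 13 + 14 + 18 + 22 + 23 + 27 + 31).

159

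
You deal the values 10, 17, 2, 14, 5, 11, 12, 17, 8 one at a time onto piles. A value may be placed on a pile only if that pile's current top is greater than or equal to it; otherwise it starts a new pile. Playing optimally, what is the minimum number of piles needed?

Place each on the leftmost legal pile:
10 → new pile 1 (tops now [10])
17 → new pile 2 (tops now [10, 17])
2 → pile 1 (tops now [2, 17])
14 → pile 2 (tops now [2, 14])
5 → pile 2 (tops now [2, 5])
11 → new pile 3 (tops now [2, 5, 11])
12 → new pile 4 (tops now [2, 5, 11, 12])
17 → new pile 5 (tops now [2, 5, 11, 12, 17])
8 → pile 3 (tops now [2, 5, 8, 12, 17])
Five piles.

5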